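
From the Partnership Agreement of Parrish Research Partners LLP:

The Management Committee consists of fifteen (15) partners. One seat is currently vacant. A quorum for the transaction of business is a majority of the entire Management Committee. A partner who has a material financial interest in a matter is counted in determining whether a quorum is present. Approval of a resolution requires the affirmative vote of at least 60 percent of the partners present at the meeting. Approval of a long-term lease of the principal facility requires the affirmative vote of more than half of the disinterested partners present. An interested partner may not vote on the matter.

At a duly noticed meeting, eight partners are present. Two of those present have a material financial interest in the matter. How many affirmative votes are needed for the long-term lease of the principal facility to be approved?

The long-term lease of the principal facility requires a majority of the disinterested partners present (8 − 2 = 6).
A majority of 6 is 4.

4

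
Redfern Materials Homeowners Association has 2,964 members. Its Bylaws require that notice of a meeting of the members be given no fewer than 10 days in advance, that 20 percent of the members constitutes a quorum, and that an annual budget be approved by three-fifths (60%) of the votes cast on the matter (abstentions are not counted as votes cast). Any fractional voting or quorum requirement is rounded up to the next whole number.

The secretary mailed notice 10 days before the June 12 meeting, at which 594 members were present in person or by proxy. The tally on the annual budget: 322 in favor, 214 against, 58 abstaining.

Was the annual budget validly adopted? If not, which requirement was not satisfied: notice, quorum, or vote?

Notice: 10 days given; 10 required. Satisfied.
Quorum: 20% of 2,964 = 592.80, rounded up to 593; 594 present. Satisfied.
Vote: requires three-fifths of the votes cast (594 − 58 abstaining = 536); 3/5 of 536 = 321.60, rounded up to 322, so 322 needed; 322 in favor. Satisfied.

Valid — all requirements satisfied.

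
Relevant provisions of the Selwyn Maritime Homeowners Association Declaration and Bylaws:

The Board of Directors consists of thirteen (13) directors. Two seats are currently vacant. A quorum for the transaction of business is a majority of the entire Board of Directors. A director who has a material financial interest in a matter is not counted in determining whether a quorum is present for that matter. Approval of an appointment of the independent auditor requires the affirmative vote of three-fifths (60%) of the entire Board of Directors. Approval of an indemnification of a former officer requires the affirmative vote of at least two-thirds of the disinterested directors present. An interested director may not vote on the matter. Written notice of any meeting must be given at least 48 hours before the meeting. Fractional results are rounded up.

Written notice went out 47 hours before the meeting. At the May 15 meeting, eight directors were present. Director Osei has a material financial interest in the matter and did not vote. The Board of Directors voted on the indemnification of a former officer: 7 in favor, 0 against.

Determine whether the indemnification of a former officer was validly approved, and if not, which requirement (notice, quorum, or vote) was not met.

Notice: 47 hours given; 48 required (47 < 48). Not satisfied.
Quorum: 8 present, but the 1 interested director does not count, leaving 7. Quorum is 7. Satisfied.
Vote: the indemnification of a former officer requires two-thirds of the disinterested directors present (8 − 1 = 7). 2/3 of 7 = 4.67, rounded up to 5, so 5 affirmative votes are needed; 7 voted in favor. Satisfied.

Invalid — notice requirement not satisfied.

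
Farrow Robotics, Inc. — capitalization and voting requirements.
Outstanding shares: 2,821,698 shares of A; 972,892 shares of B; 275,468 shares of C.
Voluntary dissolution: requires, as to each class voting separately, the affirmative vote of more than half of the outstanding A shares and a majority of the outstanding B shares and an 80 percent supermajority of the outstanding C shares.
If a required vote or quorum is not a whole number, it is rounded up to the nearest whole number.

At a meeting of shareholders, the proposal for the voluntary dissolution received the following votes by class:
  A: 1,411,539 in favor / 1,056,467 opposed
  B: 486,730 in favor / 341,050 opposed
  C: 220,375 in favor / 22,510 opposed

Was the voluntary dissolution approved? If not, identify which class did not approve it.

A: a majority of 2821698 is 1410850; 1,410,850 required, 1,411,539 in favor — approved.
B: a majority of 972892 is 486447; 486,447 required, 486,730 in favor — approved.
C: 4/5 of 275468 = 220374.40, rounded up to 220375; 220,375 required, 220,375 in favor — approved.

Approved — every class gave the required vote.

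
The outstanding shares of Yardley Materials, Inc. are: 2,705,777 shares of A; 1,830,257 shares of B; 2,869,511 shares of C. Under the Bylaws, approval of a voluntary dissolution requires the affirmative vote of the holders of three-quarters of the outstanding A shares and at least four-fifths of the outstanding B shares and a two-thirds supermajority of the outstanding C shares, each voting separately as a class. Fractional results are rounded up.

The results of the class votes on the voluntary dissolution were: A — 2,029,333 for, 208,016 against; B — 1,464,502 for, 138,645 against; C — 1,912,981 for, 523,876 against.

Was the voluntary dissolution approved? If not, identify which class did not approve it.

A: 3/4 of 2705777 = 2029332.75, rounded up to 2029333; 2,029,333 required, 2,029,333 in favor — approved.
B: 4/5 of 1830257 = 1464205.60, rounded up to 1464206; 1,464,206 required, 1,464,502 in favor — approved.
C: 2/3 of 2869511 = 1913007.33, rounded up to 1913008; 1,913,008 required, 1,912,981 in favor — not approved.

Not approved — the C shares did not give the required vote.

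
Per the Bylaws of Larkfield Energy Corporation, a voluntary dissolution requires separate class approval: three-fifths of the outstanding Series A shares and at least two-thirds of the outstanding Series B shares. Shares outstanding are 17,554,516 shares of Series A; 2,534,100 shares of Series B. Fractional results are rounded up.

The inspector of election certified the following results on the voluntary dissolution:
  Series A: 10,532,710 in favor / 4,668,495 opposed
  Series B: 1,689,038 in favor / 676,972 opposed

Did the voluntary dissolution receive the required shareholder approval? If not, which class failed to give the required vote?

Not approved — the Series B shares did not give the required vote.

Series A: 3/5 of 17554516 = 10532709.60, rounded up to 10532710; 10,532,710 required, 10,532,710 in favor — approved.
Series B: 2/3 of 2534100 = 1689400; 1,689,400 required, 1,689,038 in favor — not approved.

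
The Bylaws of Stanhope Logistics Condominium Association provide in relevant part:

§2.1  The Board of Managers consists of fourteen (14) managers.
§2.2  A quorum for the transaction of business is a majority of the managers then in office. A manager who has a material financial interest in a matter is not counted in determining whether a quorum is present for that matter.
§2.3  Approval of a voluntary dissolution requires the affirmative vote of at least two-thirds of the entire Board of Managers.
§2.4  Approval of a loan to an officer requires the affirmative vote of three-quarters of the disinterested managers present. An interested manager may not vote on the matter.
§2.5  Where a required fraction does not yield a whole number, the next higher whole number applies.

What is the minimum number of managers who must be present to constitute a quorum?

A majority of 14 is 8.

8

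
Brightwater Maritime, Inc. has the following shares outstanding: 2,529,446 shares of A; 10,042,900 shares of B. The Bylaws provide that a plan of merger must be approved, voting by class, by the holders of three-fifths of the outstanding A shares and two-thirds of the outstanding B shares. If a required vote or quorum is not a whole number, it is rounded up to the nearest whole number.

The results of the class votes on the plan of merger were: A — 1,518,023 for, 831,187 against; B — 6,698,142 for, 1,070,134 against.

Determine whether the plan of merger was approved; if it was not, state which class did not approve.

A: 3/5 of 2529446 = 1517667.60, rounded up to 1517668; 1,517,668 required, 1,518,023 in favor — approved.
B: 2/3 of 10042900 = 6695266.67, rounded up to 6695267; 6,695,267 required, 6,698,142 in favor — approved.

Approved — every class gave the required vote.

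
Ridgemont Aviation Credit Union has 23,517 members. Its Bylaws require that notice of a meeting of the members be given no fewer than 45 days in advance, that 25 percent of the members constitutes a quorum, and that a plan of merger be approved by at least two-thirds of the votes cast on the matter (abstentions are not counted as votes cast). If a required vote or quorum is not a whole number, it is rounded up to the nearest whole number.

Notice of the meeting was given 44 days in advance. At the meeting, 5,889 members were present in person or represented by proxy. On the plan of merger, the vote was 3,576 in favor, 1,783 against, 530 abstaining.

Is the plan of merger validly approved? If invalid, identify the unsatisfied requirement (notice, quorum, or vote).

Invalid — notice requirement not satisfied.

Notice: 44 days given; 45 required. Not satisfied.
Quorum: 25% of 23,517 = 5,879.25, rounded up to 5,880; 5,889 present. Satisfied.
Vote: requires two-thirds of the votes cast (5,889 − 530 abstaining = 5,359); 2/3 of 5359 = 3572.67, rounded up to 3573, so 3,573 needed; 3,576 in favor. Satisfied.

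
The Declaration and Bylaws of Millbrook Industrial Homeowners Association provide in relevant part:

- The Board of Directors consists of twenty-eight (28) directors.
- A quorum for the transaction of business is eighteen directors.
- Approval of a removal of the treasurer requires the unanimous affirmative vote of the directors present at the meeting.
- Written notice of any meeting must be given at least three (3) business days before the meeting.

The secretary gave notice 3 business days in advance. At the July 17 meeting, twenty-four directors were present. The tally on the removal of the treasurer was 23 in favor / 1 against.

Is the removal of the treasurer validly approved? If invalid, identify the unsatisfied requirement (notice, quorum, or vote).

Invalid — vote requirement not satisfied.

Notice: 3 business days given; 3 required (3 ≥ 3). Satisfied.
Quorum: 24 present; quorum is 18. Satisfied.
Vote: the removal of the treasurer requires the unanimous vote of the directors present (24). Unanimous means all 24, so 24 affirmative votes are needed; 23 voted in favor. Not satisfied.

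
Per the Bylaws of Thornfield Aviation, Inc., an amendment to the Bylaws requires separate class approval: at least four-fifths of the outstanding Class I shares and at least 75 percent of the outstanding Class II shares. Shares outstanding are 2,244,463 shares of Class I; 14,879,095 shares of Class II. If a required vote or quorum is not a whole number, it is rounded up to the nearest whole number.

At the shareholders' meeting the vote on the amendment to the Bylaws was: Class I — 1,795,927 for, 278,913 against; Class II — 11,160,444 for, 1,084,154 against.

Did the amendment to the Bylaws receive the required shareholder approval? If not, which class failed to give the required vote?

Approved — every class gave the required vote.

Class I: 4/5 of 2244463 = 1795570.40, rounded up to 1795571; 1,795,571 required, 1,795,927 in favor — approved.
Class II: 3/4 of 14879095 = 11159321.25, rounded up to 11159322; 11,159,322 required, 11,160,444 in favor — approved.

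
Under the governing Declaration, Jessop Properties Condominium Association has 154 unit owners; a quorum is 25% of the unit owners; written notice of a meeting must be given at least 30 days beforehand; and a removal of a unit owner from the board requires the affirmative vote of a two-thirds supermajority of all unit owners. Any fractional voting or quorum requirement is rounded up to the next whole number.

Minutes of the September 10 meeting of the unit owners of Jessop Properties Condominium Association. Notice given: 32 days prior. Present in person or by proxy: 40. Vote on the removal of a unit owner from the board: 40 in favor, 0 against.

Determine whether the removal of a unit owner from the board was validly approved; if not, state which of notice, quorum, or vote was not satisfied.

Invalid — vote requirement not satisfied.

Notice: 32 days given; 30 required. Satisfied.
Quorum: 25% of 154 = 38.50, rounded up to 39; 40 present. Satisfied.
Vote: requires two-thirds of all unit owners (154); 2/3 of 154 = 102.67, rounded up to 103, so 103 needed; 40 in favor. Not satisfied.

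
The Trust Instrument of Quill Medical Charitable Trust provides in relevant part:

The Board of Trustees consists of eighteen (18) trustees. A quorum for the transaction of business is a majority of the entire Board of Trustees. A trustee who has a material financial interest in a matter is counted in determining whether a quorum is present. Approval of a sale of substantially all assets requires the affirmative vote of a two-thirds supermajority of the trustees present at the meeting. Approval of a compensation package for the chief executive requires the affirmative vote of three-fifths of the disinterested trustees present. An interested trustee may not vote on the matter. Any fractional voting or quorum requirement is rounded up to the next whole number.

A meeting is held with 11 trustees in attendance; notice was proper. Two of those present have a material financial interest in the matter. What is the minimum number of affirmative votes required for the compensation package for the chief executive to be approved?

6

The compensation package for the chief executive requires three-fifths of the disinterested trustees present (11 − 2 = 9).
3/5 of 9 = 5.40, rounded up to 6.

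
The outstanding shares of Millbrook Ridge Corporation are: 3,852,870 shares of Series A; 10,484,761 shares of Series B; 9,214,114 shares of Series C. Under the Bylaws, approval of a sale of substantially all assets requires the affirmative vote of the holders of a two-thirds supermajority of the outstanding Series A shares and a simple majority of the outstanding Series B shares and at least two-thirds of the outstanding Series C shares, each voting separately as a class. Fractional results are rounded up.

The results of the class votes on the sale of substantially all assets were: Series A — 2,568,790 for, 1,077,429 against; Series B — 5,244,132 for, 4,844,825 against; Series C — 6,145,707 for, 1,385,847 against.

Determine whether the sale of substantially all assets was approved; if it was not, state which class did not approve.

Series A: 2/3 of 3852870 = 2568580; 2,568,580 required, 2,568,790 in favor — approved.
Series B: a majority of 10484761 is 5242381; 5,242,381 required, 5,244,132 in favor — approved.
Series C: 2/3 of 9214114 = 6142742.67, rounded up to 6142743; 6,142,743 required, 6,145,707 in favor — approved.

Approved — every class gave the required vote.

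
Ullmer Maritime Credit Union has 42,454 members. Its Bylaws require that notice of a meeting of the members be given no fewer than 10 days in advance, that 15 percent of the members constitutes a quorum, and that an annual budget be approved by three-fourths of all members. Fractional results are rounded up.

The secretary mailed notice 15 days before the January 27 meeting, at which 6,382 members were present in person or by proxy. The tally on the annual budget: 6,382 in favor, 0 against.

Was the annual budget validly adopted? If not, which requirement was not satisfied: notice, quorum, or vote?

Notice: 15 days given; 10 required. Satisfied.
Quorum: 15% of 42,454 = 6,368.10, rounded up to 6,369; 6,382 present. Satisfied.
Vote: requires three-fourths of all members (42,454); 3/4 of 42454 = 31840.50, rounded up to 31841, so 31,841 needed; 6,382 in favor. Not satisfied.

Invalid — vote requirement not satisfied.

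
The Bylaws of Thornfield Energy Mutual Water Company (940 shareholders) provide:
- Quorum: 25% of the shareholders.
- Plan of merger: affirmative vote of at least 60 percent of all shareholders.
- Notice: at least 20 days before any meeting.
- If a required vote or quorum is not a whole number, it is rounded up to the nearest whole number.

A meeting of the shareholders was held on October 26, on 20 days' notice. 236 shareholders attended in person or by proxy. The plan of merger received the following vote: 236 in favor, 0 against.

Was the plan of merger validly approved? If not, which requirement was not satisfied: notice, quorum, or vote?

Notice: 20 days given; 20 required. Satisfied.
Quorum: 25% of 940 = 235; 236 present. Satisfied.
Vote: requires three-fifths of all shareholders (940); 3/5 of 940 = 564, so 564 needed; 236 in favor. Not satisfied.

Invalid — vote requirement not satisfied.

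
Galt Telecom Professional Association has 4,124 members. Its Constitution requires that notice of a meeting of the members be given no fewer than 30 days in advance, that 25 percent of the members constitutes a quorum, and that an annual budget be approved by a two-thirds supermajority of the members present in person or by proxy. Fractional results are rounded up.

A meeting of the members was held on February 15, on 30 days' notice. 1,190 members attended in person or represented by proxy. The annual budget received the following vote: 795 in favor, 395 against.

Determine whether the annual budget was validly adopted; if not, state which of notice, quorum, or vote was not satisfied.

Notice: 30 days given; 30 required. Satisfied.
Quorum: 25% of 4,124 = 1,031; 1,190 present. Satisfied.
Vote: requires two-thirds of those present (1,190); 2/3 of 1190 = 793.33, rounded up to 794, so 794 needed; 795 in favor. Satisfied.

Valid — all requirements satisfied.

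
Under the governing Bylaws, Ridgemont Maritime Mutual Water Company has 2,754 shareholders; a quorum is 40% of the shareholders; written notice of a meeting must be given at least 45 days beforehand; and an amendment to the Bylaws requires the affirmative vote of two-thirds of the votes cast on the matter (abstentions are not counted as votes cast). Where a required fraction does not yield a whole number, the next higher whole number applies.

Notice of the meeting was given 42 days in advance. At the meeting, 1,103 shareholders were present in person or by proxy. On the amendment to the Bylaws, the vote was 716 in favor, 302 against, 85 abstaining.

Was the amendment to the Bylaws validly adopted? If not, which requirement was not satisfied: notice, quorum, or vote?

Invalid — notice requirement not satisfied.

Notice: 42 days given; 45 required. Not satisfied.
Quorum: 40% of 2,754 = 1,101.60, rounded up to 1,102; 1,103 present. Satisfied.
Vote: requires two-thirds of the votes cast (1,103 − 85 abstaining = 1,018); 2/3 of 1018 = 678.67, rounded up to 679, so 679 needed; 716 in favor. Satisfied.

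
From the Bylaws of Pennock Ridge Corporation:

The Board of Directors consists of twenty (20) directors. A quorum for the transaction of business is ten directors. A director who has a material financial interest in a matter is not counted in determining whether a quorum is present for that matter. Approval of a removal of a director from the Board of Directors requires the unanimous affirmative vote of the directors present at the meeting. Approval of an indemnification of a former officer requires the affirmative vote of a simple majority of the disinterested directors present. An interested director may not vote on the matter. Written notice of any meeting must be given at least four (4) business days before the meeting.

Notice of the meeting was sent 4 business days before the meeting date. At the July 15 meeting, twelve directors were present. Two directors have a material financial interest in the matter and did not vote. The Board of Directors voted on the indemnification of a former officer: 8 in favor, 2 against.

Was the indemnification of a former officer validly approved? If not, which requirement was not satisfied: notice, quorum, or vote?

Notice: 4 business days given; 4 required (4 ≥ 4). Satisfied.
Quorum: 12 present, but the 2 interested directors do not count, leaving 10. Quorum is 10. Satisfied.
Vote: the indemnification of a former officer requires a majority of the disinterested directors present (12 − 2 = 10). A majority of 10 is 6, so 6 affirmative votes are needed; 8 voted in favor. Satisfied.

Valid — all requirements satisfied.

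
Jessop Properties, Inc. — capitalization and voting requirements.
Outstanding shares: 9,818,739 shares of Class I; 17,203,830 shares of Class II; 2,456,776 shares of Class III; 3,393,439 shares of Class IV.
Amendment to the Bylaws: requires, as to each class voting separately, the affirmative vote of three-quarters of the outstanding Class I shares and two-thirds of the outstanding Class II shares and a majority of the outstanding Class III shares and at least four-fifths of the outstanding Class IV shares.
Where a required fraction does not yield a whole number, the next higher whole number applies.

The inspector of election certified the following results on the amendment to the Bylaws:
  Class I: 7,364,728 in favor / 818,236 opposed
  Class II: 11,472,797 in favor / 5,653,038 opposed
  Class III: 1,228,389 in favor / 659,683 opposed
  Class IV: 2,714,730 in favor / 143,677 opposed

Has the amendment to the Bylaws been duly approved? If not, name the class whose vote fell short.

Class I: 3/4 of 9818739 = 7364054.25, rounded up to 7364055; 7,364,055 required, 7,364,728 in favor — approved.
Class II: 2/3 of 17203830 = 11469220; 11,469,220 required, 11,472,797 in favor — approved.
Class III: a majority of 2456776 is 1228389; 1,228,389 required, 1,228,389 in favor — approved.
Class IV: 4/5 of 3393439 = 2714751.20, rounded up to 2714752; 2,714,752 required, 2,714,730 in favor — not approved.

Not approved — the Class IV shares did not give the required vote.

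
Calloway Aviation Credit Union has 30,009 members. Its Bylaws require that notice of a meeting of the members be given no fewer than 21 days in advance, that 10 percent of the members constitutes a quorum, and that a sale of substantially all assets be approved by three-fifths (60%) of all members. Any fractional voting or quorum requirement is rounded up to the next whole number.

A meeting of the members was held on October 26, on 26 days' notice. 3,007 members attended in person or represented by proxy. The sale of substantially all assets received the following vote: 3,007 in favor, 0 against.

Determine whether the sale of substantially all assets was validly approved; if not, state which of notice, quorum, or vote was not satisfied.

Notice: 26 days given; 21 required. Satisfied.
Quorum: 10% of 30,009 = 3,000.90, rounded up to 3,001; 3,007 present. Satisfied.
Vote: requires three-fifths of all members (30,009); 3/5 of 30009 = 18005.40, rounded up to 18006, so 18,006 needed; 3,007 in favor. Not satisfied.

Invalid — vote requirement not satisfied.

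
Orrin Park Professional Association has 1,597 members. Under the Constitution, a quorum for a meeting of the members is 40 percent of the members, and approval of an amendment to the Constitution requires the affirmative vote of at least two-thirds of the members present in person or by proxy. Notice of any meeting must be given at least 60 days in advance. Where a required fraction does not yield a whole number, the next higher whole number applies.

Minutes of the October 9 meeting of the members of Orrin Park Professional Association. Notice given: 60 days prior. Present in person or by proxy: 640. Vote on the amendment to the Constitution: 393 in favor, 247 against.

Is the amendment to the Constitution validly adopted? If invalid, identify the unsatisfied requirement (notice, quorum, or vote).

Notice: 60 days given; 60 required. Satisfied.
Quorum: 40% of 1,597 = 638.80, rounded up to 639; 640 present. Satisfied.
Vote: requires two-thirds of those present (640); 2/3 of 640 = 426.67, rounded up to 427, so 427 needed; 393 in favor. Not satisfied.

Invalid — vote requirement not satisfied.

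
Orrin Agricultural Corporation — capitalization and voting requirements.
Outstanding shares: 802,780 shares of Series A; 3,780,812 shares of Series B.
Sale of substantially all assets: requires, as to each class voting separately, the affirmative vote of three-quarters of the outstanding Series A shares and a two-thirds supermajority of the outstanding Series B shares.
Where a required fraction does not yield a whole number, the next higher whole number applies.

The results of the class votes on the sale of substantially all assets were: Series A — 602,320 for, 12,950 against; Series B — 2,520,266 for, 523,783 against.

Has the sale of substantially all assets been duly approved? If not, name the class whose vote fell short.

Series A: 3/4 of 802780 = 602085; 602,085 required, 602,320 in favor — approved.
Series B: 2/3 of 3780812 = 2520541.33, rounded up to 2520542; 2,520,542 required, 2,520,266 in favor — not approved.

Not approved — the Series B shares did not give the required vote.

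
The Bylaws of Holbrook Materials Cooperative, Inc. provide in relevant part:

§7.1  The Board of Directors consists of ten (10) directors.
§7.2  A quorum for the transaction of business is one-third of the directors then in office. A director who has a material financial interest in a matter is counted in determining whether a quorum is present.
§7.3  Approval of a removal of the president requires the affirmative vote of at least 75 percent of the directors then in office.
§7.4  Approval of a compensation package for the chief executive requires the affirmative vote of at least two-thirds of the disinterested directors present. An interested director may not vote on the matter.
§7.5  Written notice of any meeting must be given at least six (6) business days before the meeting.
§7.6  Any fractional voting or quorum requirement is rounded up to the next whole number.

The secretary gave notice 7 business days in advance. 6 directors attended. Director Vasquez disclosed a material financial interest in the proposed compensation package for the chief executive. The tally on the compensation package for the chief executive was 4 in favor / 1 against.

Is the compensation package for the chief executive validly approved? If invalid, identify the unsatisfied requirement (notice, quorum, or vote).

Notice: 7 business days given; 6 required (7 ≥ 6). Satisfied.
Quorum: 6 present (interested directors count toward quorum); quorum is 4. Satisfied.
Vote: the compensation package for the chief executive requires two-thirds of the disinterested directors present (6 − 1 = 5). 2/3 of 5 = 3.33, rounded up to 4, so 4 affirmative votes are needed; 4 voted in favor. Satisfied.

Valid — all requirements satisfied.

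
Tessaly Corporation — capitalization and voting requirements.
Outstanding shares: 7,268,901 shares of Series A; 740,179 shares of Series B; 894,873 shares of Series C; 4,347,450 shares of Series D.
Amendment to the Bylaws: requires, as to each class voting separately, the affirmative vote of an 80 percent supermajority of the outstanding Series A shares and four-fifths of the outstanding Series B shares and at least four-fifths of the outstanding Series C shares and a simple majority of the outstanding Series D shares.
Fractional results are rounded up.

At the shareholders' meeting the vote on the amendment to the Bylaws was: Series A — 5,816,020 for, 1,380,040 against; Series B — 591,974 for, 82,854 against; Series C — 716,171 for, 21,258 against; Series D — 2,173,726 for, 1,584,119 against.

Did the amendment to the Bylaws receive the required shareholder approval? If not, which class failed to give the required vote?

Series A: 4/5 of 7268901 = 5815120.80, rounded up to 5815121; 5,815,121 required, 5,816,020 in favor — approved.
Series B: 4/5 of 740179 = 592143.20, rounded up to 592144; 592,144 required, 591,974 in favor — not approved.
Series C: 4/5 of 894873 = 715898.40, rounded up to 715899; 715,899 required, 716,171 in favor — approved.
Series D: a majority of 4347450 is 2173726; 2,173,726 required, 2,173,726 in favor — approved.

Not approved — the Series B shares did not give the required vote.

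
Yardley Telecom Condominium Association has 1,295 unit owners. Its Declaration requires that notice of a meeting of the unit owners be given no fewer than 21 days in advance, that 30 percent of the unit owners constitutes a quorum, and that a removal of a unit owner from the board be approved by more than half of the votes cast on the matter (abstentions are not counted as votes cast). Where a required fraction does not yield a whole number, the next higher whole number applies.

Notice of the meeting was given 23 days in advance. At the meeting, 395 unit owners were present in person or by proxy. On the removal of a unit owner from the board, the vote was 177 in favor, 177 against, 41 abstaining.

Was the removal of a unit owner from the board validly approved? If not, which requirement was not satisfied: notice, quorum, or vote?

Invalid — vote requirement not satisfied.

Notice: 23 days given; 21 required. Satisfied.
Quorum: 30% of 1,295 = 388.50, rounded up to 389; 395 present. Satisfied.
Vote: requires a majority of the votes cast (395 − 41 abstaining = 354); a majority of 354 is 178, so 178 needed; 177 in favor. Not satisfied.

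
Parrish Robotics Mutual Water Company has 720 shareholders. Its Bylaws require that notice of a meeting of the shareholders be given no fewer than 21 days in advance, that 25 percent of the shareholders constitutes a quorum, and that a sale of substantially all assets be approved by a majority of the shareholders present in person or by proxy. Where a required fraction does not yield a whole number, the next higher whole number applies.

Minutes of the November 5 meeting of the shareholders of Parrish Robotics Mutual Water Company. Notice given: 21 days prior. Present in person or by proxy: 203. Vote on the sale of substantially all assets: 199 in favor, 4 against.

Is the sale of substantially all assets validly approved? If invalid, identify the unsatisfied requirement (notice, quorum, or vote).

Valid — all requirements satisfied.

Notice: 21 days given; 21 required. Satisfied.
Quorum: 25% of 720 = 180; 203 present. Satisfied.
Vote: requires a majority of those present (203); a majority of 203 is 102, so 102 needed; 199 in favor. Satisfied.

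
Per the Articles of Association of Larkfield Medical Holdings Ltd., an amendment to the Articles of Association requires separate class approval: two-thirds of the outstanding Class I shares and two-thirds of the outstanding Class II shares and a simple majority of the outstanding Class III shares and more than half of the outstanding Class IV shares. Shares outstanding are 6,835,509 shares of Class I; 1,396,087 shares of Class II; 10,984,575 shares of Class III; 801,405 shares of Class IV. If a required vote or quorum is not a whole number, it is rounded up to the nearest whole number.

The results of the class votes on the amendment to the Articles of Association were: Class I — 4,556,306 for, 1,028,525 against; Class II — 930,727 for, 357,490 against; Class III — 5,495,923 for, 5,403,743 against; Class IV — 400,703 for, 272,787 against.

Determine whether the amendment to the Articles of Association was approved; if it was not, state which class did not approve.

Not approved — the Class I shares did not give the required vote.

Class I: 2/3 of 6835509 = 4557006; 4,557,006 required, 4,556,306 in favor — not approved.
Class II: 2/3 of 1396087 = 930724.67, rounded up to 930725; 930,725 required, 930,727 in favor — approved.
Class III: a majority of 10984575 is 5492288; 5,492,288 required, 5,495,923 in favor — approved.
Class IV: a majority of 801405 is 400703; 400,703 required, 400,703 in favor — approved.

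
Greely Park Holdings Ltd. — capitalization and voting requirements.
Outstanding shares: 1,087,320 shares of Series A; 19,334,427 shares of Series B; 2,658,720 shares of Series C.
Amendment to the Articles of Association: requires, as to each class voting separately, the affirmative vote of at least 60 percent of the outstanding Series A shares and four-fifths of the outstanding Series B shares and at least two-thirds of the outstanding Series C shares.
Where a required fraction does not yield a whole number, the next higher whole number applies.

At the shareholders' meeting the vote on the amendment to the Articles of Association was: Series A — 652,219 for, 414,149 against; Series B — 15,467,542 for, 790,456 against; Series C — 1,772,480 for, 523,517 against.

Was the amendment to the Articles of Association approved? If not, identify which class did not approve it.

Series A: 3/5 of 1087320 = 652392; 652,392 required, 652,219 in favor — not approved.
Series B: 4/5 of 19334427 = 15467541.60, rounded up to 15467542; 15,467,542 required, 15,467,542 in favor — approved.
Series C: 2/3 of 2658720 = 1772480; 1,772,480 required, 1,772,480 in favor — approved.

Not approved — the Series A shares did not give the required vote.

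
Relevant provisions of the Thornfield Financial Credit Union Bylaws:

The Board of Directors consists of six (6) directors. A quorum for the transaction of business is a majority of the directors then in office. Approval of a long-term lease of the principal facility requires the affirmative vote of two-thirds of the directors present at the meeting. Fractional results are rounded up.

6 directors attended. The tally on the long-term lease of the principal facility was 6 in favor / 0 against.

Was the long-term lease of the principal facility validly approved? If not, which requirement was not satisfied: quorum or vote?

Quorum: 6 present; quorum is 4. Satisfied.
Vote: the long-term lease of the principal facility requires two-thirds of the directors present (6). 2/3 of 6 = 4, so 4 affirmative votes are needed; 6 voted in favor. Satisfied.

Valid — all requirements satisfied.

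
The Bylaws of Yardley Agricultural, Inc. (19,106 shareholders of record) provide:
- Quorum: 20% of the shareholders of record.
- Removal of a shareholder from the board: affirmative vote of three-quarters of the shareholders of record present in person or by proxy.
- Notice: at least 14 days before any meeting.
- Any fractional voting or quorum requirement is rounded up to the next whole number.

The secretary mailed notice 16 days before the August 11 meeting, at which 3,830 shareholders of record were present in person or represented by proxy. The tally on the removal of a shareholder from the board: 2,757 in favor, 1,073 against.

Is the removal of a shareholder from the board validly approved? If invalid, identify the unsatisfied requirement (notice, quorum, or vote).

Invalid — vote requirement not satisfied.

Notice: 16 days given; 14 required. Satisfied.
Quorum: 20% of 19,106 = 3,821.20, rounded up to 3,822; 3,830 present. Satisfied.
Vote: requires three-fourths of those present (3,830); 3/4 of 3830 = 2872.50, rounded up to 2873, so 2,873 needed; 2,757 in favor. Not satisfied.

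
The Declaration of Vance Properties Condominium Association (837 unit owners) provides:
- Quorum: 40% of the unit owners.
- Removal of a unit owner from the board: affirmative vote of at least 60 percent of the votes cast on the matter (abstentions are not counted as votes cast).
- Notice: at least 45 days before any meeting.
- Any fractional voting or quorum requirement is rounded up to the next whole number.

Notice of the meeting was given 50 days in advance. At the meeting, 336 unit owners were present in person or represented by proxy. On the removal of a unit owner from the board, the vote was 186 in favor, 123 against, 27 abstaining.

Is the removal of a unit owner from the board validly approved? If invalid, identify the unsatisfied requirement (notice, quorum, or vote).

Notice: 50 days given; 45 required. Satisfied.
Quorum: 40% of 837 = 334.80, rounded up to 335; 336 present. Satisfied.
Vote: requires three-fifths of the votes cast (336 − 27 abstaining = 309); 3/5 of 309 = 185.40, rounded up to 186, so 186 needed; 186 in favor. Satisfied.

Valid — all requirements satisfied.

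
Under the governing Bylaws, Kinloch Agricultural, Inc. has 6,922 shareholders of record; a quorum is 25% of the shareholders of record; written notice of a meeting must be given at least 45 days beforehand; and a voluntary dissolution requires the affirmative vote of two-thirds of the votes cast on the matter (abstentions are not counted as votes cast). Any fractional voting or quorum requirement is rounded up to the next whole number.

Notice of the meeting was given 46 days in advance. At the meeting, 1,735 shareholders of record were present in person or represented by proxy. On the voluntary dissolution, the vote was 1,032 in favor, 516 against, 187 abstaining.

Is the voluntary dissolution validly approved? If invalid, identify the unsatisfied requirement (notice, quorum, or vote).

Valid — all requirements satisfied.

Notice: 46 days given; 45 required. Satisfied.
Quorum: 25% of 6,922 = 1,730.50, rounded up to 1,731; 1,735 present. Satisfied.
Vote: requires two-thirds of the votes cast (1,735 − 187 abstaining = 1,548); 2/3 of 1548 = 1032, so 1,032 needed; 1,032 in favor. Satisfied.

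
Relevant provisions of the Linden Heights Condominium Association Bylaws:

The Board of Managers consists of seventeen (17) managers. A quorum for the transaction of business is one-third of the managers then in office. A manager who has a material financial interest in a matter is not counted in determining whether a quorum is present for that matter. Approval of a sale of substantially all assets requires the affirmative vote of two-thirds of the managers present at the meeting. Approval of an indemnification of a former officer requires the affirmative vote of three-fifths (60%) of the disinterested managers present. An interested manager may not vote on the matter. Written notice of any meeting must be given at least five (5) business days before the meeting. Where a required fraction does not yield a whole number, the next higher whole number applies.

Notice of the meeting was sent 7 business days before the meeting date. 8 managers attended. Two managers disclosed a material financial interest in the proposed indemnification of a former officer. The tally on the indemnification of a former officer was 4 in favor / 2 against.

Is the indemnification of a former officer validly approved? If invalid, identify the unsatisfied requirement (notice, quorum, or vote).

Valid — all requirements satisfied.

Notice: 7 business days given; 5 required (7 ≥ 5). Satisfied.
Quorum: 8 present, but the 2 interested managers do not count, leaving 6. Quorum is 6. Satisfied.
Vote: the indemnification of a former officer requires three-fifths of the disinterested managers present (8 − 2 = 6). 3/5 of 6 = 3.60, rounded up to 4, so 4 affirmative votes are needed; 4 voted in favor. Satisfied.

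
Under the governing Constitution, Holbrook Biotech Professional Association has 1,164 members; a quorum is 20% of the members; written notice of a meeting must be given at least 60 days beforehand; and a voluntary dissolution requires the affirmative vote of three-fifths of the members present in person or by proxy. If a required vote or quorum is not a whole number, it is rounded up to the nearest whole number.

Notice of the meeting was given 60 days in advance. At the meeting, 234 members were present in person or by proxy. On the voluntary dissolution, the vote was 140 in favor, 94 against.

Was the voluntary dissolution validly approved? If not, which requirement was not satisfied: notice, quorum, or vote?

Notice: 60 days given; 60 required. Satisfied.
Quorum: 20% of 1,164 = 232.80, rounded up to 233; 234 present. Satisfied.
Vote: requires three-fifths of those present (234); 3/5 of 234 = 140.40, rounded up to 141, so 141 needed; 140 in favor. Not satisfied.

Invalid — vote requirement not satisfied.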